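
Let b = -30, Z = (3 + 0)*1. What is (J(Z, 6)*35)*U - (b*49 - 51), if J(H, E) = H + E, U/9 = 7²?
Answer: 140436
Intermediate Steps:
U = 441 (U = 9*7² = 9*49 = 441)
Z = 3 (Z = 3*1 = 3)
J(H, E) = E + H
(J(Z, 6)*35)*U - (b*49 - 51) = ((6 + 3)*35)*441 - (-30*49 - 51) = (9*35)*441 - (-1470 - 51) = 315*441 - 1*(-1521) = 138915 + 1521 = 140436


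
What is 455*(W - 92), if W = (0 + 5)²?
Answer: -30485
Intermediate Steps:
W = 25 (W = 5² = 25)
455*(W - 92) = 455*(25 - 92) = 455*(-67) = -30485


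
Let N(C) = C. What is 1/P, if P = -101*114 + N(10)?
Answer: -1/11504 ≈ -8.6926e-5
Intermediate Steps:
P = -11504 (P = -101*114 + 10 = -11514 + 10 = -11504)
1/P = 1/(-11504) = -1/11504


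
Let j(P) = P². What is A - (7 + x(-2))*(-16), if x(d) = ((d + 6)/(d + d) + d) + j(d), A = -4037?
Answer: -3909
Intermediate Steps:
x(d) = d + d² + (6 + d)/(2*d) (x(d) = ((d + 6)/(d + d) + d) + d² = ((6 + d)/((2*d)) + d) + d² = ((6 + d)*(1/(2*d)) + d) + d² = ((6 + d)/(2*d) + d) + d² = (d + (6 + d)/(2*d)) + d² = d + d² + (6 + d)/(2*d))
A - (7 + x(-2))*(-16) = -4037 - (7 + (½ - 2 + (-2)² + 3/(-2)))*(-16) = -4037 - (7 + (½ - 2 + 4 + 3*(-½)))*(-16) = -4037 - (7 + (½ - 2 + 4 - 3/2))*(-16) = -4037 - (7 + 1)*(-16) = -4037 - 8*(-16) = -4037 - 1*(-128) = -4037 + 128 = -3909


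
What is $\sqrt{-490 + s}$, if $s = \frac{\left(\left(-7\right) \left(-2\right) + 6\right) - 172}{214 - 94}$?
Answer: $\frac{i \sqrt{110535}}{15} \approx 22.165 i$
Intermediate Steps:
$s = - \frac{19}{15}$ ($s = \frac{\left(14 + 6\right) - 172}{120} = \left(20 - 172\right) \frac{1}{120} = \left(-152\right) \frac{1}{120} = - \frac{19}{15} \approx -1.2667$)
$\sqrt{-490 + s} = \sqrt{-490 - \frac{19}{15}} = \sqrt{- \frac{7369}{15}} = \frac{i \sqrt{110535}}{15}$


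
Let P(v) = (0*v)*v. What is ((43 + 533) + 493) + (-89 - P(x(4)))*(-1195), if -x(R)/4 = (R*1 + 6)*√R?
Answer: 107424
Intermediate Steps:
x(R) = -4*√R*(6 + R) (x(R) = -4*(R*1 + 6)*√R = -4*(R + 6)*√R = -4*(6 + R)*√R = -4*√R*(6 + R))
P(v) = 0 (P(v) = 0*v = 0)
((43 + 533) + 493) + (-89 - P(x(4)))*(-1195) = ((43 + 533) + 493) + (-89 - 1*0)*(-1195) = (576 + 493) + (-89 + 0)*(-1195) = 1069 - 89*(-1195) = 1069 + 106355 = 107424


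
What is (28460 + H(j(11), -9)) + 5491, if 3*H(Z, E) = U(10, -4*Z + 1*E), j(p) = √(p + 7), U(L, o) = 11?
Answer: 101864/3 ≈ 33955.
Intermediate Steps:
j(p) = √(7 + p)
H(Z, E) = 11/3 (H(Z, E) = (⅓)*11 = 11/3)
(28460 + H(j(11), -9)) + 5491 = (28460 + 11/3) + 5491 = 85391/3 + 5491 = 101864/3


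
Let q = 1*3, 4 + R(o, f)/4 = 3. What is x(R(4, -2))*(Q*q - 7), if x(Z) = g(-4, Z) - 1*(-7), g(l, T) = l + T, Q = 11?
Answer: -26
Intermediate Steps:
R(o, f) = -4 (R(o, f) = -16 + 4*3 = -16 + 12 = -4)
g(l, T) = T + l
q = 3
x(Z) = 3 + Z (x(Z) = (Z - 4) - 1*(-7) = (-4 + Z) + 7 = 3 + Z)
x(R(4, -2))*(Q*q - 7) = (3 - 4)*(11*3 - 7) = -(33 - 7) = -1*26 = -26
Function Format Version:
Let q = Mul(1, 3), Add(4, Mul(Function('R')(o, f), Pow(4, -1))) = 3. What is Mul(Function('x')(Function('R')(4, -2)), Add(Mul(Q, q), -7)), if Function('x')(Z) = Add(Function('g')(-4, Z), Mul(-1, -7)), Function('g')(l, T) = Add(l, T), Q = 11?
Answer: -26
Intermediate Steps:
Function('R')(o, f) = -4 (Function('R')(o, f) = Add(-16, Mul(4, 3)) = Add(-16, 12) = -4)
Function('g')(l, T) = Add(T, l)
q = 3
Function('x')(Z) = Add(3, Z) (Function('x')(Z) = Add(Add(Z, -4), Mul(-1, -7)) = Add(Add(-4, Z), 7) = Add(3, Z))
Mul(Function('x')(Function('R')(4, -2)), Add(Mul(Q, q), -7)) = Mul(Add(3, -4), Add(Mul(11, 3), -7)) = Mul(-1, Add(33, -7)) = Mul(-1, 26) = -26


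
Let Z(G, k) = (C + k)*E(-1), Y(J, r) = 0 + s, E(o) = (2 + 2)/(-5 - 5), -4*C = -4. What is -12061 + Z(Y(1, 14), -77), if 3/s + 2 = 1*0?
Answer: -60153/5 ≈ -12031.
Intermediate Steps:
s = -3/2 (s = 3/(-2 + 1*0) = 3/(-2 + 0) = 3/(-2) = 3*(-½) = -3/2 ≈ -1.5000)
C = 1 (C = -¼*(-4) = 1)
E(o) = -⅖ (E(o) = 4/(-10) = 4*(-⅒) = -⅖)
Y(J, r) = -3/2 (Y(J, r) = 0 - 3/2 = -3/2)
Z(G, k) = -⅖ - 2*k/5 (Z(G, k) = (1 + k)*(-⅖) = -⅖ - 2*k/5)
-12061 + Z(Y(1, 14), -77) = -12061 + (-⅖ - ⅖*(-77)) = -12061 + (-⅖ + 154/5) = -12061 + 152/5 = -60153/5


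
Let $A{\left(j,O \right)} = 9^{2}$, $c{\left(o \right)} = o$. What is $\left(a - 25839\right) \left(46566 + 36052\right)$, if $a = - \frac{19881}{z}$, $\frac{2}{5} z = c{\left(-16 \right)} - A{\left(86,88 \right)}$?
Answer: $- \frac{1032076696554}{485} \approx -2.128 \cdot 10^{9}$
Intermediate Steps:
$A{\left(j,O \right)} = 81$
$z = - \frac{485}{2}$ ($z = \frac{5 \left(-16 - 81\right)}{2} = \frac{5}{2} \left(-97\right) = - \frac{485}{2} \approx -242.5$)
$a = \frac{39762}{485}$ ($a = - \frac{19881}{- \frac{485}{2}} = \left(-19881\right) \left(- \frac{2}{485}\right) = \frac{39762}{485} \approx 81.984$)
$\left(a - 25839\right) \left(46566 + 36052\right) = \left(\frac{39762}{485} - 25839\right) \left(46566 + 36052\right) = \left(- \frac{12492153}{485}\right) 82618 = - \frac{1032076696554}{485}$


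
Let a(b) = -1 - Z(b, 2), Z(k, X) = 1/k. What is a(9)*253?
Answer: -2530/9 ≈ -281.11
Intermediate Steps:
a(b) = -1 - 1/b
a(9)*253 = ((-1 - 1*9)/9)*253 = ((-1 - 9)/9)*253 = ((⅑)*(-10))*253 = -10/9*253 = -2530/9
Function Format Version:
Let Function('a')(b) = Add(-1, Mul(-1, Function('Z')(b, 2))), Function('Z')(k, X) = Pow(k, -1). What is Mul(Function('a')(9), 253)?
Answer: Rational(-2530, 9) ≈ -281.11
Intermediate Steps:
Function('a')(b) = Add(-1, Mul(-1, Pow(b, -1)))
Mul(Function('a')(9), 253) = Mul(Mul(Pow(9, -1), Add(-1, Mul(-1, 9))), 253) = Mul(Mul(Rational(1, 9), Add(-1, -9)), 253) = Mul(Mul(Rational(1, 9), -10), 253) = Mul(Rational(-10, 9), 253) = Rational(-2530, 9)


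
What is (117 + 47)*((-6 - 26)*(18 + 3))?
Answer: -110208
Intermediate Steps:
(117 + 47)*((-6 - 26)*(18 + 3)) = 164*(-32*21) = 164*(-672) = -110208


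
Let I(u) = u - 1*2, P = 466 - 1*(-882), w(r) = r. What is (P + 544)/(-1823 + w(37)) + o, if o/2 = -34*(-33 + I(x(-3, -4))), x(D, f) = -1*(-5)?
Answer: 1820774/893 ≈ 2038.9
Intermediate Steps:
x(D, f) = 5
P = 1348 (P = 466 + 882 = 1348)
I(u) = -2 + u (I(u) = u - 2 = -2 + u)
o = 2040 (o = 2*(-34*(-33 + (-2 + 5))) = 2*(-34*(-33 + 3)) = 2*(-34*(-30)) = 2*1020 = 2040)
(P + 544)/(-1823 + w(37)) + o = (1348 + 544)/(-1823 + 37) + 2040 = 1892/(-1786) + 2040 = 1892*(-1/1786) + 2040 = -946/893 + 2040 = 1820774/893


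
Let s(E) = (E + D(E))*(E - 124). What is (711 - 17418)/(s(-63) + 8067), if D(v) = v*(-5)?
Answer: 5569/13019 ≈ 0.42776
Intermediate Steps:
D(v) = -5*v
s(E) = -4*E*(-124 + E) (s(E) = (E - 5*E)*(E - 124) = (-4*E)*(-124 + E) = -4*E*(-124 + E))
(711 - 17418)/(s(-63) + 8067) = (711 - 17418)/(4*(-63)*(124 - 1*(-63)) + 8067) = -16707/(4*(-63)*(124 + 63) + 8067) = -16707/(4*(-63)*187 + 8067) = -16707/(-47124 + 8067) = -16707/(-39057) = -16707*(-1/39057) = 5569/13019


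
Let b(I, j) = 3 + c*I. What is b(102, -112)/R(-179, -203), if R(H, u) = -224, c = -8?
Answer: 813/224 ≈ 3.6295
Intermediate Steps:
b(I, j) = 3 - 8*I
b(102, -112)/R(-179, -203) = (3 - 8*102)/(-224) = (3 - 816)*(-1/224) = -813*(-1/224) = 813/224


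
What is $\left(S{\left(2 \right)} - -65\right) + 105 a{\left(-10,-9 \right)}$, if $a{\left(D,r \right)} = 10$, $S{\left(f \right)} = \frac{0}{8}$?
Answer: $1115$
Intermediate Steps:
$S{\left(f \right)} = 0$ ($S{\left(f \right)} = 0 \cdot \frac{1}{8} = 0$)
$\left(S{\left(2 \right)} - -65\right) + 105 a{\left(-10,-9 \right)} = \left(0 - -65\right) + 105 \cdot 10 = \left(0 + 65\right) + 1050 = 65 + 1050 = 1115$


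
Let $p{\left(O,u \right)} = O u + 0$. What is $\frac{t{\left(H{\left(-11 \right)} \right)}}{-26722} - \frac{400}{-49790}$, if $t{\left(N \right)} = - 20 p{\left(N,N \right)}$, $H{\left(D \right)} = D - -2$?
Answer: $\frac{4567430}{66524419} \approx 0.068658$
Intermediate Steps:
$p{\left(O,u \right)} = O u$
$H{\left(D \right)} = 2 + D$ ($H{\left(D \right)} = D + 2 = 2 + D$)
$t{\left(N \right)} = - 20 N^{2}$ ($t{\left(N \right)} = - 20 N N = - 20 N^{2}$)
$\frac{t{\left(H{\left(-11 \right)} \right)}}{-26722} - \frac{400}{-49790} = \frac{\left(-20\right) \left(2 - 11\right)^{2}}{-26722} - \frac{400}{-49790} = - 20 \left(-9\right)^{2} \left(- \frac{1}{26722}\right) - - \frac{40}{4979} = \left(-20\right) 81 \left(- \frac{1}{26722}\right) + \frac{40}{4979} = \left(-1620\right) \left(- \frac{1}{26722}\right) + \frac{40}{4979} = \frac{810}{13361} + \frac{40}{4979} = \frac{4567430}{66524419}$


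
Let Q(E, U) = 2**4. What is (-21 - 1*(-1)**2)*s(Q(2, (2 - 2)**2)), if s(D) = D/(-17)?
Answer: 352/17 ≈ 20.706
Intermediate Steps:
Q(E, U) = 16
s(D) = -D/17 (s(D) = D*(-1/17) = -D/17)
(-21 - 1*(-1)**2)*s(Q(2, (2 - 2)**2)) = (-21 - 1*(-1)**2)*(-1/17*16) = (-21 - 1*1)*(-16/17) = (-21 - 1)*(-16/17) = -22*(-16/17) = 352/17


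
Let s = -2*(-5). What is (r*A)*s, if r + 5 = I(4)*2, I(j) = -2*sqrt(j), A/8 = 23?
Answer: -23920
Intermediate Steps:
A = 184 (A = 8*23 = 184)
s = 10
r = -13 (r = -5 - 2*sqrt(4)*2 = -5 - 2*2*2 = -5 - 4*2 = -5 - 8 = -13)
(r*A)*s = -13*184*10 = -2392*10 = -23920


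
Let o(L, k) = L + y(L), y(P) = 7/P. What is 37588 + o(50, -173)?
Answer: 1881907/50 ≈ 37638.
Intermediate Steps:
o(L, k) = L + 7/L
37588 + o(50, -173) = 37588 + (50 + 7/50) = 37588 + 2507/50 = 1881907/50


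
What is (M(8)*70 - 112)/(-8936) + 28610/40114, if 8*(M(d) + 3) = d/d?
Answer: 536449341/716917408 ≈ 0.74827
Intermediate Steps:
M(d) = -23/8 (M(d) = -3 + (d/d)/8 = -3 + (⅛)*1 = -3 + ⅛ = -23/8)
(M(8)*70 - 112)/(-8936) + 28610/40114 = (-23/8*70 - 112)/(-8936) + 28610/40114 = (-805/4 - 112)*(-1/8936) + 28610*(1/40114) = -1253/4*(-1/8936) + 14305/20057 = 1253/35744 + 14305/20057 = 536449341/716917408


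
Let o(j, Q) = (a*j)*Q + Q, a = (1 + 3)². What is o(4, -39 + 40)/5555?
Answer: 13/1111 ≈ 0.011701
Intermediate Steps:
a = 16 (a = 4² = 16)
o(j, Q) = Q + 16*Q*j (o(j, Q) = (16*j)*Q + Q = 16*Q*j + Q = Q + 16*Q*j)
o(4, -39 + 40)/5555 = ((-39 + 40)*(1 + 16*4))/5555 = (1*(1 + 64))*(1/5555) = (1*65)*(1/5555) = 65*(1/5555) = 13/1111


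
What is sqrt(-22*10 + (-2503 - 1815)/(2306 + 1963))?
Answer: I*sqrt(4027792962)/4269 ≈ 14.866*I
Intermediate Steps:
sqrt(-22*10 + (-2503 - 1815)/(2306 + 1963)) = sqrt(-220 - 4318/4269) = sqrt(-943498/4269) = I*sqrt(4027792962)/4269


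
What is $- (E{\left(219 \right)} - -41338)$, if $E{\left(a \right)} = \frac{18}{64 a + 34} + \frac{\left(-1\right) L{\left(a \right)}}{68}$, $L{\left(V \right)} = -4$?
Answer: $- \frac{4936797828}{119425} \approx -41338.0$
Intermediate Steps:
$E{\left(a \right)} = \frac{1}{17} + \frac{18}{34 + 64 a}$ ($E{\left(a \right)} = \frac{18}{64 a + 34} + \frac{\left(-1\right) \left(-4\right)}{68} = \frac{18}{34 + 64 a} + 4 \cdot \frac{1}{68} = \frac{18}{34 + 64 a} + \frac{1}{17} = \frac{1}{17} + \frac{18}{34 + 64 a}$)
$- (E{\left(219 \right)} - -41338) = - (\frac{2 \left(85 + 16 \cdot 219\right)}{17 \left(17 + 32 \cdot 219\right)} - -41338) = - (\frac{2 \left(85 + 3504\right)}{17 \left(17 + 7008\right)} + 41338) = - (\frac{2}{17} \cdot \frac{1}{7025} \cdot 3589 + 41338) = - (\frac{7178}{119425} + 41338) = \left(-1\right) \frac{4936797828}{119425} = - \frac{4936797828}{119425}$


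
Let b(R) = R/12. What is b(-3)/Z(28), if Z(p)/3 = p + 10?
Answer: -1/456 ≈ -0.0021930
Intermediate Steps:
b(R) = R/12 (b(R) = R*(1/12) = R/12)
Z(p) = 30 + 3*p (Z(p) = 3*(p + 10) = 3*(10 + p) = 30 + 3*p)
b(-3)/Z(28) = ((1/12)*(-3))/(30 + 3*28) = -1/(4*(30 + 84)) = -¼/114 = -¼*1/114 = -1/456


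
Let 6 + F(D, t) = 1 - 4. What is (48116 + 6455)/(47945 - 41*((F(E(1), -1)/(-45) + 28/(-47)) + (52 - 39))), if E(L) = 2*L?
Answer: 12824185/11145633 ≈ 1.1506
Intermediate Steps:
F(D, t) = -9 (F(D, t) = -6 + (1 - 4) = -6 - 3 = -9)
(48116 + 6455)/(47945 - 41*((F(E(1), -1)/(-45) + 28/(-47)) + (52 - 39))) = (48116 + 6455)/(47945 - 41*((-9/(-45) + 28/(-47)) + (52 - 39))) = 54571/(47945 - 41*((-9*(-1/45) + 28*(-1/47)) + 13)) = 54571/(47945 - 41*((⅕ - 28/47) + 13)) = 54571/(47945 - 41*(-93/235 + 13)) = 54571/(47945 - 41*2962/235) = 54571/(47945 - 121442/235) = 54571/(11145633/235) = 54571*(235/11145633) = 12824185/11145633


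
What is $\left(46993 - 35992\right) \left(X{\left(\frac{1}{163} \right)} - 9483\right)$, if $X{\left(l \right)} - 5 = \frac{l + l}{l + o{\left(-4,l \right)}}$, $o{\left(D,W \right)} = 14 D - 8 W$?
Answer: $- \frac{317494477844}{3045} \approx -1.0427 \cdot 10^{8}$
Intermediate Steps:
$o{\left(D,W \right)} = - 8 W + 14 D$
$X{\left(l \right)} = 5 + \frac{2 l}{-56 - 7 l}$ ($X{\left(l \right)} = 5 + \frac{l + l}{l - \left(56 + 8 l\right)} = 5 + \frac{2 l}{l - \left(56 + 8 l\right)} = 5 + \frac{2 l}{-56 - 7 l}$)
$\left(46993 - 35992\right) \left(X{\left(\frac{1}{163} \right)} - 9483\right) = \left(46993 - 35992\right) \left(\frac{280 + \frac{33}{163}}{7 \left(8 + \frac{1}{163}\right)} - 9483\right) = 11001 \left(\frac{280 + 33 \cdot \frac{1}{163}}{7 \left(8 + \frac{1}{163}\right)} - 9483\right) = 11001 \left(\frac{280 + \frac{33}{163}}{7 \cdot \frac{1305}{163}} - 9483\right) = 11001 \left(\frac{1}{7} \cdot \frac{163}{1305} \cdot \frac{45673}{163} - 9483\right) = 11001 \left(\frac{45673}{9135} - 9483\right) = 11001 \left(- \frac{86581532}{9135}\right) = - \frac{317494477844}{3045}$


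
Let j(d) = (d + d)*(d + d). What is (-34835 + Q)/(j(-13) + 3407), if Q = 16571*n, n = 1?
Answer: -6088/1361 ≈ -4.4732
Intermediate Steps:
j(d) = 4*d² (j(d) = (2*d)*(2*d) = 4*d²)
Q = 16571 (Q = 16571*1 = 16571)
(-34835 + Q)/(j(-13) + 3407) = (-34835 + 16571)/(4*(-13)² + 3407) = -18264/(4*169 + 3407) = -18264/(676 + 3407) = -18264/4083 = -18264*1/4083 = -6088/1361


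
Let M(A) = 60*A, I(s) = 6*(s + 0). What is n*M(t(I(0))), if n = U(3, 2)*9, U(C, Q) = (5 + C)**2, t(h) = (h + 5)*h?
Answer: 0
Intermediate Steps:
I(s) = 6*s
t(h) = h*(5 + h) (t(h) = (5 + h)*h = h*(5 + h))
n = 576 (n = (5 + 3)**2*9 = 8**2*9 = 64*9 = 576)
n*M(t(I(0))) = 576*(60*((6*0)*(5 + 6*0))) = 576*(60*(0*(5 + 0))) = 576*(60*(0*5)) = 576*(60*0) = 576*0 = 0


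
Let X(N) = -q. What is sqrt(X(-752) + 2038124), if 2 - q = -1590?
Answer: 2*sqrt(509133) ≈ 1427.1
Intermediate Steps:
q = 1592 (q = 2 - 1*(-1590) = 2 + 1590 = 1592)
X(N) = -1592 (X(N) = -1*1592 = -1592)
sqrt(X(-752) + 2038124) = sqrt(-1592 + 2038124) = sqrt(2036532) = 2*sqrt(509133)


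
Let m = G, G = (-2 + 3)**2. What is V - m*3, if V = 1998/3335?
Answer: -8007/3335 ≈ -2.4009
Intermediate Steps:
G = 1 (G = 1**2 = 1)
m = 1
V = 1998/3335 (V = 1998*(1/3335) = 1998/3335 ≈ 0.59910)
V - m*3 = 1998/3335 - 3 = -8007/3335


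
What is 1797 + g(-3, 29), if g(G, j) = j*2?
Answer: 1855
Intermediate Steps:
g(G, j) = 2*j
1797 + g(-3, 29) = 1797 + 2*29 = 1797 + 58 = 1855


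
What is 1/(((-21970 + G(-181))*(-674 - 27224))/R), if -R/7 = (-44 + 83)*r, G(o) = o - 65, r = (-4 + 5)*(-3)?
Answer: 63/47675536 ≈ 1.3214e-6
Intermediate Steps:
r = -3 (r = 1*(-3) = -3)
G(o) = -65 + o
R = 819 (R = -7*(-44 + 83)*(-3) = -273*(-3) = -7*(-117) = 819)
1/(((-21970 + G(-181))*(-674 - 27224))/R) = 1/(((-21970 + (-65 - 181))*(-674 - 27224))/819) = 1/(((-21970 - 246)*(-27898))*(1/819)) = 1/(-22216*(-27898)*(1/819)) = 1/(619781968*(1/819)) = 1/(47675536/63) = 63/47675536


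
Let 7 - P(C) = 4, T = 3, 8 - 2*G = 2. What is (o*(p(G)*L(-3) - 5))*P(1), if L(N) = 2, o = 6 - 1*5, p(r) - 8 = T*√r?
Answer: 33 + 18*√3 ≈ 64.177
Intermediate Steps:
G = 3 (G = 4 - ½*2 = 4 - 1 = 3)
p(r) = 8 + 3*√r
o = 1 (o = 6 - 5 = 1)
P(C) = 3 (P(C) = 7 - 1*4 = 7 - 4 = 3)
(o*(p(G)*L(-3) - 5))*P(1) = (1*((8 + 3*√3)*2 - 5))*3 = (1*((16 + 6*√3) - 5))*3 = (1*(11 + 6*√3))*3 = (11 + 6*√3)*3 = 33 + 18*√3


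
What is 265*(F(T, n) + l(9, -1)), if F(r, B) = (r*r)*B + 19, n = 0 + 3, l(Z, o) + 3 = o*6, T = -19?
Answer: 289645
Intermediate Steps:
l(Z, o) = -3 + 6*o (l(Z, o) = -3 + o*6 = -3 + 6*o)
n = 3
F(r, B) = 19 + B*r² (F(r, B) = r²*B + 19 = B*r² + 19 = 19 + B*r²)
265*(F(T, n) + l(9, -1)) = 265*((19 + 3*(-19)²) + (-3 + 6*(-1))) = 265*((19 + 3*361) + (-3 - 6)) = 265*((19 + 1083) - 9) = 265*(1102 - 9) = 265*1093 = 289645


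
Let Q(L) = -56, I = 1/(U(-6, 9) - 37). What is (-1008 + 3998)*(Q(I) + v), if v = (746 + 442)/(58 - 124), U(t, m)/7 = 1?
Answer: -221260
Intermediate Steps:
U(t, m) = 7 (U(t, m) = 7*1 = 7)
I = -1/30 (I = 1/(7 - 37) = 1/(-30) = -1/30 ≈ -0.033333)
v = -18 (v = 1188/(-66) = 1188*(-1/66) = -18)
(-1008 + 3998)*(Q(I) + v) = (-1008 + 3998)*(-56 - 18) = 2990*(-74) = -221260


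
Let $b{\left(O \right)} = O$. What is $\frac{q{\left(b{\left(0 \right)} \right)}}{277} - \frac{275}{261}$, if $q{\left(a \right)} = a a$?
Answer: $- \frac{275}{261} \approx -1.0536$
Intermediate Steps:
$q{\left(a \right)} = a^{2}$
$\frac{q{\left(b{\left(0 \right)} \right)}}{277} - \frac{275}{261} = \frac{0^{2}}{277} - \frac{275}{261} = 0 \cdot \frac{1}{277} - \frac{275}{261} = 0 - \frac{275}{261} = - \frac{275}{261}$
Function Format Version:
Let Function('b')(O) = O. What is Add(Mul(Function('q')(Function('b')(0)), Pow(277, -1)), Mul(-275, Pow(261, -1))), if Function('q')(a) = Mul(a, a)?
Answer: Rational(-275, 261) ≈ -1.0536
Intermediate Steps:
Function('q')(a) = Pow(a, 2)
Add(Mul(Function('q')(Function('b')(0)), Pow(277, -1)), Mul(-275, Pow(261, -1))) = Add(Mul(Pow(0, 2), Pow(277, -1)), Mul(-275, Pow(261, -1))) = Add(Mul(0, Rational(1, 277)), Mul(-275, Rational(1, 261))) = Add(0, Rational(-275, 261)) = Rational(-275, 261)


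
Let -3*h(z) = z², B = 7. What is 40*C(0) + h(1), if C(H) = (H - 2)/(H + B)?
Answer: -247/21 ≈ -11.762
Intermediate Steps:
C(H) = (-2 + H)/(7 + H) (C(H) = (H - 2)/(H + 7) = (-2 + H)/(7 + H))
h(z) = -z²/3
40*C(0) + h(1) = 40*((-2 + 0)/(7 + 0)) - ⅓*1² = 40*(-2/7) - ⅓*1 = 40*((⅐)*(-2)) - ⅓ = 40*(-2/7) - ⅓ = -80/7 - ⅓ = -247/21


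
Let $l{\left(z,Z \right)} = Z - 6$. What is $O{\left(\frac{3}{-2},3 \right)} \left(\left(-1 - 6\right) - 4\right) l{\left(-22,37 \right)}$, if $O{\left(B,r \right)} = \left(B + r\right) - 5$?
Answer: $\frac{2387}{2} \approx 1193.5$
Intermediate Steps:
$O{\left(B,r \right)} = -5 + B + r$
$l{\left(z,Z \right)} = -6 + Z$
$O{\left(\frac{3}{-2},3 \right)} \left(\left(-1 - 6\right) - 4\right) l{\left(-22,37 \right)} = \left(-5 + \frac{3}{-2} + 3\right) \left(\left(-1 - 6\right) - 4\right) \left(-6 + 37\right) = \left(-5 + 3 \left(- \frac{1}{2}\right) + 3\right) \left(-7 - 4\right) 31 = \left(-5 - \frac{3}{2} + 3\right) \left(-11\right) 31 = \left(- \frac{7}{2}\right) \left(-11\right) 31 = \frac{77}{2} \cdot 31 = \frac{2387}{2}$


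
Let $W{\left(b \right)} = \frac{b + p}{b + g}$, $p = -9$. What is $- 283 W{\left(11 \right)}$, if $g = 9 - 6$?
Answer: $- \frac{283}{7} \approx -40.429$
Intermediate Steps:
$g = 3$ ($g = 9 - 6 = 3$)
$W{\left(b \right)} = \frac{-9 + b}{3 + b}$ ($W{\left(b \right)} = \frac{b - 9}{b + 3} = \frac{-9 + b}{3 + b}$)
$- 283 W{\left(11 \right)} = - 283 \frac{-9 + 11}{3 + 11} = - 283 \cdot \frac{1}{14} \cdot 2 = \left(-283\right) \frac{1}{7} = - \frac{283}{7}$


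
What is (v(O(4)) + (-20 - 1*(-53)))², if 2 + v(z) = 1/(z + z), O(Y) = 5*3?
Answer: 866761/900 ≈ 963.07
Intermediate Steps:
O(Y) = 15
v(z) = -2 + 1/(2*z) (v(z) = -2 + 1/(z + z) = -2 + 1/(2*z))
(v(O(4)) + (-20 - 1*(-53)))² = ((-2 + (½)/15) + (-20 - 1*(-53)))² = ((-2 + (½)*(1/15)) + (-20 + 53))² = ((-2 + 1/30) + 33)² = (-59/30 + 33)² = (931/30)² = 866761/900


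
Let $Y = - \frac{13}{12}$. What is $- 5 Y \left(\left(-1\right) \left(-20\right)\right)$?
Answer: $\frac{325}{3} \approx 108.33$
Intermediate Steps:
$Y = - \frac{13}{12}$ ($Y = \left(-13\right) \frac{1}{12} = - \frac{13}{12} \approx -1.0833$)
$- 5 Y \left(\left(-1\right) \left(-20\right)\right) = \left(-5\right) \left(- \frac{13}{12}\right) \left(\left(-1\right) \left(-20\right)\right) = \frac{65}{12} \cdot 20 = \frac{325}{3}$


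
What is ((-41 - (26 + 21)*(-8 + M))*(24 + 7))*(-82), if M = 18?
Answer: 1298962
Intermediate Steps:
((-41 - (26 + 21)*(-8 + M))*(24 + 7))*(-82) = ((-41 - (26 + 21)*(-8 + 18))*(24 + 7))*(-82) = ((-41 - 47*10)*31)*(-82) = ((-41 - 1*470)*31)*(-82) = ((-41 - 470)*31)*(-82) = -511*31*(-82) = -15841*(-82) = 1298962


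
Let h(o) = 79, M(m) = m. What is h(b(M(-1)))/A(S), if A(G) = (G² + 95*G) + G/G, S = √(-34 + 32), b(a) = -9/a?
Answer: -79/18051 - 7505*I*√2/18051 ≈ -0.0043765 - 0.58798*I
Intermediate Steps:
S = I*√2 (S = √(-2) = I*√2 ≈ 1.4142*I)
A(G) = 1 + G² + 95*G (A(G) = (G² + 95*G) + 1 = 1 + G² + 95*G)
h(b(M(-1)))/A(S) = 79/(1 + (I*√2)² + 95*(I*√2)) = 79/(1 - 2 + 95*I*√2) = 79/(-1 + 95*I*√2)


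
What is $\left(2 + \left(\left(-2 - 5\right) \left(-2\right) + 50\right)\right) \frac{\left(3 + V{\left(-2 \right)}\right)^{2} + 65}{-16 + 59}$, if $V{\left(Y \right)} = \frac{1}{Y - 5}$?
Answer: $\frac{236610}{2107} \approx 112.3$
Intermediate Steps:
$V{\left(Y \right)} = \frac{1}{-5 + Y}$
$\left(2 + \left(\left(-2 - 5\right) \left(-2\right) + 50\right)\right) \frac{\left(3 + V{\left(-2 \right)}\right)^{2} + 65}{-16 + 59} = \left(2 + \left(\left(-2 - 5\right) \left(-2\right) + 50\right)\right) \frac{\left(3 + \frac{1}{-5 - 2}\right)^{2} + 65}{-16 + 59} = \left(2 + \left(\left(-7\right) \left(-2\right) + 50\right)\right) \frac{\left(3 + \frac{1}{-7}\right)^{2} + 65}{43} = \left(2 + \left(14 + 50\right)\right) \left(\left(3 - \frac{1}{7}\right)^{2} + 65\right) \frac{1}{43} = \left(2 + 64\right) \left(\left(\frac{20}{7}\right)^{2} + 65\right) \frac{1}{43} = 66 \left(\frac{400}{49} + 65\right) \frac{1}{43} = 66 \cdot \frac{3585}{49} \cdot \frac{1}{43} = 66 \cdot \frac{3585}{2107} = \frac{236610}{2107}$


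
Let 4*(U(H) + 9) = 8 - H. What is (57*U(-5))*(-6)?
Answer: 3933/2 ≈ 1966.5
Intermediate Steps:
U(H) = -7 - H/4 (U(H) = -9 + (8 - H)/4 = -9 + (2 - H/4) = -7 - H/4)
(57*U(-5))*(-6) = (57*(-7 - 1/4*(-5)))*(-6) = (57*(-7 + 5/4))*(-6) = (57*(-23/4))*(-6) = -1311/4*(-6) = 3933/2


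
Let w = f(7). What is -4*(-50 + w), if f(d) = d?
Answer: 172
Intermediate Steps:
w = 7
-4*(-50 + w) = -4*(-50 + 7) = -4*(-43) = 172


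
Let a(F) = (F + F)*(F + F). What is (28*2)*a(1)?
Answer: 224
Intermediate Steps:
a(F) = 4*F**2 (a(F) = (2*F)*(2*F) = 4*F**2)
(28*2)*a(1) = (28*2)*(4*1**2) = 56*(4*1) = 56*4 = 224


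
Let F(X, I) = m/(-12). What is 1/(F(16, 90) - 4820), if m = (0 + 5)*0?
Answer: -1/4820 ≈ -0.00020747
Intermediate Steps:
m = 0 (m = 5*0 = 0)
F(X, I) = 0 (F(X, I) = 0/(-12) = 0*(-1/12) = 0)
1/(F(16, 90) - 4820) = 1/(0 - 4820) = 1/(-4820) = -1/4820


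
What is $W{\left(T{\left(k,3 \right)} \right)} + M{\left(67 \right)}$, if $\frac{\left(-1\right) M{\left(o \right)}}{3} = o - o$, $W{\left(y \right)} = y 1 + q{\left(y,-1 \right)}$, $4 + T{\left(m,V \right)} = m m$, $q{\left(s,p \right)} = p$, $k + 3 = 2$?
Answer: $-4$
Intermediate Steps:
$k = -1$ ($k = -3 + 2 = -1$)
$T{\left(m,V \right)} = -4 + m^{2}$ ($T{\left(m,V \right)} = -4 + m m = -4 + m^{2}$)
$W{\left(y \right)} = -1 + y$ ($W{\left(y \right)} = y 1 - 1 = y - 1 = -1 + y$)
$M{\left(o \right)} = 0$ ($M{\left(o \right)} = - 3 \left(o - o\right) = \left(-3\right) 0 = 0$)
$W{\left(T{\left(k,3 \right)} \right)} + M{\left(67 \right)} = \left(-1 - \left(4 - \left(-1\right)^{2}\right)\right) + 0 = \left(-1 + \left(-4 + 1\right)\right) + 0 = \left(-1 - 3\right) + 0 = -4 + 0 = -4$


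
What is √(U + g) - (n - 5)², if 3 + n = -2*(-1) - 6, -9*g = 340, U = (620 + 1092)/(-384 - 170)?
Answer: -144 + 2*I*√7055467/831 ≈ -144.0 + 6.3928*I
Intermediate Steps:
U = -856/277 (U = 1712/(-554) = 1712*(-1/554) = -856/277 ≈ -3.0903)
g = -340/9 (g = -⅑*340 = -340/9 ≈ -37.778)
n = -7 (n = -3 + (-2*(-1) - 6) = -3 + (2 - 6) = -3 - 4 = -7)
√(U + g) - (n - 5)² = √(-856/277 - 340/9) - (-7 - 5)² = √(-101884/2493) - 1*(-12)² = 2*I*√7055467/831 - 1*144 = 2*I*√7055467/831 - 144 = -144 + 2*I*√7055467/831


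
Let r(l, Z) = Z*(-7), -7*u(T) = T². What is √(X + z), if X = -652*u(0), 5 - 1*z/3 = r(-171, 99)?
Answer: √2094 ≈ 45.760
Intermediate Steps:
u(T) = -T²/7
r(l, Z) = -7*Z
z = 2094 (z = 15 - (-21)*99 = 15 - 3*(-693) = 15 + 2079 = 2094)
X = 0 (X = -(-652)*0²/7 = -(-652)*0/7 = -652*0 = 0)
√(X + z) = √(0 + 2094) = √2094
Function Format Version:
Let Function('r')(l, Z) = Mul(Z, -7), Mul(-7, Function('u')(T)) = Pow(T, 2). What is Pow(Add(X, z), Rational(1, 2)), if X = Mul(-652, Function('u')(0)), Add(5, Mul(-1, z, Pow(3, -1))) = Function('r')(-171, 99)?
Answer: Pow(2094, Rational(1, 2)) ≈ 45.760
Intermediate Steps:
Function('u')(T) = Mul(Rational(-1, 7), Pow(T, 2))
Function('r')(l, Z) = Mul(-7, Z)
z = 2094 (z = Add(15, Mul(-3, Mul(-7, 99))) = Add(15, Mul(-3, -693)) = Add(15, 2079) = 2094)
X = 0 (X = Mul(-652, Mul(Rational(-1, 7), Pow(0, 2))) = Mul(-652, Mul(Rational(-1, 7), 0)) = Mul(-652, 0) = 0)
Pow(Add(X, z), Rational(1, 2)) = Pow(Add(0, 2094), Rational(1, 2)) = Pow(2094, Rational(1, 2))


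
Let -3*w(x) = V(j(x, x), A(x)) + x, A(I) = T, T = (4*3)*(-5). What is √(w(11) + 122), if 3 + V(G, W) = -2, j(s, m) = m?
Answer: 2*√30 ≈ 10.954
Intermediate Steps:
T = -60 (T = 12*(-5) = -60)
A(I) = -60
V(G, W) = -5 (V(G, W) = -3 - 2 = -5)
w(x) = 5/3 - x/3 (w(x) = -(-5 + x)/3 = 5/3 - x/3)
√(w(11) + 122) = √((5/3 - ⅓*11) + 122) = √((5/3 - 11/3) + 122) = √(-2 + 122) = √120 = 2*√30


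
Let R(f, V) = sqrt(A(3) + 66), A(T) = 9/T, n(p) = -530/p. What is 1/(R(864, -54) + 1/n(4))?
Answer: 530/4845521 + 70225*sqrt(69)/4845521 ≈ 0.12050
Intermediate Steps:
R(f, V) = sqrt(69) (R(f, V) = sqrt(9/3 + 66) = sqrt(9*(1/3) + 66) = sqrt(3 + 66) = sqrt(69))
1/(R(864, -54) + 1/n(4)) = 1/(sqrt(69) + 1/(-530/4)) = 1/(sqrt(69) + 1/(-530*1/4)) = 1/(sqrt(69) + 1/(-265/2)) = 1/(sqrt(69) - 2/265) = 1/(-2/265 + sqrt(69))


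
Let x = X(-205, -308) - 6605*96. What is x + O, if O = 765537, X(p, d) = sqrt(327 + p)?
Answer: 131457 + sqrt(122) ≈ 1.3147e+5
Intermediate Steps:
x = -634080 + sqrt(122) (x = sqrt(327 - 205) - 6605*96 = sqrt(122) - 1*634080 = sqrt(122) - 634080 = -634080 + sqrt(122) ≈ -6.3407e+5)
x + O = (-634080 + sqrt(122)) + 765537 = 131457 + sqrt(122)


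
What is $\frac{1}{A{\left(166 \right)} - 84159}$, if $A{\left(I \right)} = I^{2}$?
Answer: $- \frac{1}{56603} \approx -1.7667 \cdot 10^{-5}$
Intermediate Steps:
$\frac{1}{A{\left(166 \right)} - 84159} = \frac{1}{166^{2} - 84159} = \frac{1}{27556 - 84159} = \frac{1}{-56603} = - \frac{1}{56603}$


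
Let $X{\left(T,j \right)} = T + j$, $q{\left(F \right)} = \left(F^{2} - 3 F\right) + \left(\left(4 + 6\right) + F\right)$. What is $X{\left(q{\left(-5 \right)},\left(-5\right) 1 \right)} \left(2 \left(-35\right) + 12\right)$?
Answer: $-2320$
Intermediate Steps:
$q{\left(F \right)} = 10 + F^{2} - 2 F$ ($q{\left(F \right)} = \left(F^{2} - 3 F\right) + \left(10 + F\right) = 10 + F^{2} - 2 F$)
$X{\left(q{\left(-5 \right)},\left(-5\right) 1 \right)} \left(2 \left(-35\right) + 12\right) = \left(\left(10 + \left(-5\right)^{2} - -10\right) - 5\right) \left(2 \left(-35\right) + 12\right) = \left(\left(10 + 25 + 10\right) - 5\right) \left(-70 + 12\right) = \left(45 - 5\right) \left(-58\right) = 40 \left(-58\right) = -2320$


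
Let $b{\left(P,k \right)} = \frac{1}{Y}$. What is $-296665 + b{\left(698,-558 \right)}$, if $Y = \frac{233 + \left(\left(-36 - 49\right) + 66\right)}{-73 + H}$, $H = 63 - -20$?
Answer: $- \frac{31743150}{107} \approx -2.9667 \cdot 10^{5}$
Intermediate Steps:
$H = 83$ ($H = 63 + 20 = 83$)
$Y = \frac{107}{5}$ ($Y = \frac{233 + \left(\left(-36 - 49\right) + 66\right)}{-73 + 83} = \frac{233 + \left(-85 + 66\right)}{10} = \left(233 - 19\right) \frac{1}{10} = 214 \cdot \frac{1}{10} = \frac{107}{5} \approx 21.4$)
$b{\left(P,k \right)} = \frac{5}{107}$ ($b{\left(P,k \right)} = \frac{1}{\frac{107}{5}} = \frac{5}{107}$)
$-296665 + b{\left(698,-558 \right)} = -296665 + \frac{5}{107} = - \frac{31743150}{107}$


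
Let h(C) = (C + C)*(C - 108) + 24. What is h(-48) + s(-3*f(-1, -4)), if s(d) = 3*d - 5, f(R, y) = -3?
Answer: 15022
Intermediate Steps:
h(C) = 24 + 2*C*(-108 + C) (h(C) = (2*C)*(-108 + C) + 24 = 2*C*(-108 + C) + 24 = 24 + 2*C*(-108 + C))
s(d) = -5 + 3*d
h(-48) + s(-3*f(-1, -4)) = (24 - 216*(-48) + 2*(-48)²) + (-5 + 3*(-3*(-3))) = (24 + 10368 + 2*2304) + (-5 + 3*9) = (24 + 10368 + 4608) + (-5 + 27) = 15000 + 22 = 15022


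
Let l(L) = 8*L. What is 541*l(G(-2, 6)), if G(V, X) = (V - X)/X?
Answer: -17312/3 ≈ -5770.7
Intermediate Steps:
G(V, X) = (V - X)/X
541*l(G(-2, 6)) = 541*(8*((-2 - 1*6)/6)) = 541*(8*((-2 - 6)/6)) = 541*(8*((1/6)*(-8))) = 541*(8*(-4/3)) = 541*(-32/3) = -17312/3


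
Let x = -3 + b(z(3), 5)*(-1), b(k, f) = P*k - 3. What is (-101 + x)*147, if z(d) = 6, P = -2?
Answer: -13083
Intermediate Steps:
b(k, f) = -3 - 2*k (b(k, f) = -2*k - 3 = -3 - 2*k)
x = 12 (x = -3 + (-3 - 2*6)*(-1) = -3 + (-3 - 12)*(-1) = -3 - 15*(-1) = -3 + 15 = 12)
(-101 + x)*147 = (-101 + 12)*147 = -89*147 = -13083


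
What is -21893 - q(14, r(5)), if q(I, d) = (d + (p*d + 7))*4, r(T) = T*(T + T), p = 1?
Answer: -22321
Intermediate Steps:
r(T) = 2*T² (r(T) = T*(2*T) = 2*T²)
q(I, d) = 28 + 8*d (q(I, d) = (d + (1*d + 7))*4 = (d + (d + 7))*4 = (d + (7 + d))*4 = (7 + 2*d)*4 = 28 + 8*d)
-21893 - q(14, r(5)) = -21893 - (28 + 8*(2*5²)) = -21893 - (28 + 8*(2*25)) = -21893 - (28 + 8*50) = -21893 - (28 + 400) = -21893 - 1*428 = -21893 - 428 = -22321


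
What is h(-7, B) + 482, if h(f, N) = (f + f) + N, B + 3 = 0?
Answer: 465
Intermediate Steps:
B = -3 (B = -3 + 0 = -3)
h(f, N) = N + 2*f (h(f, N) = 2*f + N = N + 2*f)
h(-7, B) + 482 = (-3 + 2*(-7)) + 482 = (-3 - 14) + 482 = -17 + 482 = 465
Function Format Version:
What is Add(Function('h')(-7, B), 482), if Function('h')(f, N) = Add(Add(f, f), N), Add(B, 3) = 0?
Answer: 465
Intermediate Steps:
B = -3 (B = Add(-3, 0) = -3)
Function('h')(f, N) = Add(N, Mul(2, f)) (Function('h')(f, N) = Add(Mul(2, f), N) = Add(N, Mul(2, f)))
Add(Function('h')(-7, B), 482) = Add(Add(-3, Mul(2, -7)), 482) = Add(Add(-3, -14), 482) = Add(-17, 482) = 465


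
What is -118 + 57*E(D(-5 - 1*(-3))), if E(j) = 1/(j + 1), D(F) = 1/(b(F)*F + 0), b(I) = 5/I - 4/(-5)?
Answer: -1627/22 ≈ -73.955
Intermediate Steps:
b(I) = ⅘ + 5/I (b(I) = 5/I - 4*(-⅕) = 5/I + ⅘ = ⅘ + 5/I)
D(F) = 1/(F*(⅘ + 5/F)) (D(F) = 1/((⅘ + 5/F)*F + 0) = 1/(F*(⅘ + 5/F) + 0) = 1/(F*(⅘ + 5/F)))
E(j) = 1/(1 + j)
-118 + 57*E(D(-5 - 1*(-3))) = -118 + 57/(1 + 5/(25 + 4*(-5 - 1*(-3)))) = -118 + 57/(1 + 5/(25 + 4*(-5 + 3))) = -118 + 57/(1 + 5/(25 + 4*(-2))) = -118 + 57/(1 + 5/(25 - 8)) = -118 + 57/(1 + 5/17) = -118 + 57/(22/17) = -118 + 57*(17/22) = -118 + 969/22 = -1627/22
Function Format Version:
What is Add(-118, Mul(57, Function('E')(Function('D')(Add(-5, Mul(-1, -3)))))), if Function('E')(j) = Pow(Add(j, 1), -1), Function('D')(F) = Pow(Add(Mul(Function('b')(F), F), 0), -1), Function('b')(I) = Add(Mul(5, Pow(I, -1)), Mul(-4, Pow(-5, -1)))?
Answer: Rational(-1627, 22) ≈ -73.955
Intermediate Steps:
Function('b')(I) = Add(Rational(4, 5), Mul(5, Pow(I, -1))) (Function('b')(I) = Add(Mul(5, Pow(I, -1)), Mul(-4, Rational(-1, 5))) = Add(Mul(5, Pow(I, -1)), Rational(4, 5)) = Add(Rational(4, 5), Mul(5, Pow(I, -1))))
Function('D')(F) = Mul(Pow(F, -1), Pow(Add(Rational(4, 5), Mul(5, Pow(F, -1))), -1)) (Function('D')(F) = Pow(Add(Mul(Add(Rational(4, 5), Mul(5, Pow(F, -1))), F), 0), -1) = Pow(Add(Mul(F, Add(Rational(4, 5), Mul(5, Pow(F, -1)))), 0), -1) = Pow(Mul(F, Add(Rational(4, 5), Mul(5, Pow(F, -1)))), -1) = Mul(Pow(F, -1), Pow(Add(Rational(4, 5), Mul(5, Pow(F, -1))), -1)))
Function('E')(j) = Pow(Add(1, j), -1)
Add(-118, Mul(57, Function('E')(Function('D')(Add(-5, Mul(-1, -3)))))) = Add(-118, Mul(57, Pow(Add(1, Mul(5, Pow(Add(25, Mul(4, Add(-5, Mul(-1, -3)))), -1))), -1))) = Add(-118, Mul(57, Pow(Add(1, Mul(5, Pow(Add(25, Mul(4, Add(-5, 3))), -1))), -1))) = Add(-118, Mul(57, Pow(Add(1, Mul(5, Pow(Add(25, Mul(4, -2)), -1))), -1))) = Add(-118, Mul(57, Pow(Add(1, Mul(5, Pow(Add(25, -8), -1))), -1))) = Add(-118, Mul(57, Pow(Add(1, Mul(5, Pow(17, -1))), -1))) = Add(-118, Mul(57, Pow(Add(1, Mul(5, Rational(1, 17))), -1))) = Add(-118, Mul(57, Pow(Add(1, Rational(5, 17)), -1))) = Add(-118, Mul(57, Pow(Rational(22, 17), -1))) = Add(-118, Mul(57, Rational(17, 22))) = Add(-118, Rational(969, 22)) = Rational(-1627, 22)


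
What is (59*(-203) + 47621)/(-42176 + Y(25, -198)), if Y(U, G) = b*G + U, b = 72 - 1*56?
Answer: -35644/45319 ≈ -0.78651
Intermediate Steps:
b = 16 (b = 72 - 56 = 16)
Y(U, G) = U + 16*G (Y(U, G) = 16*G + U = U + 16*G)
(59*(-203) + 47621)/(-42176 + Y(25, -198)) = (59*(-203) + 47621)/(-42176 + (25 + 16*(-198))) = (-11977 + 47621)/(-42176 + (25 - 3168)) = 35644/(-42176 - 3143) = 35644/(-45319) = 35644*(-1/45319) = -35644/45319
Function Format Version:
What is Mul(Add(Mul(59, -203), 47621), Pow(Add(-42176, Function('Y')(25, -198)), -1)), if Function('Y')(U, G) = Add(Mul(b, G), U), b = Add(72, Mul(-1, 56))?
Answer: Rational(-35644, 45319) ≈ -0.78651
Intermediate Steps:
b = 16 (b = Add(72, -56) = 16)
Function('Y')(U, G) = Add(U, Mul(16, G)) (Function('Y')(U, G) = Add(Mul(16, G), U) = Add(U, Mul(16, G)))
Mul(Add(Mul(59, -203), 47621), Pow(Add(-42176, Function('Y')(25, -198)), -1)) = Mul(Add(Mul(59, -203), 47621), Pow(Add(-42176, Add(25, Mul(16, -198))), -1)) = Mul(Add(-11977, 47621), Pow(Add(-42176, Add(25, -3168)), -1)) = Mul(35644, Pow(Add(-42176, -3143), -1)) = Mul(35644, Pow(-45319, -1)) = Mul(35644, Rational(-1, 45319)) = Rational(-35644, 45319)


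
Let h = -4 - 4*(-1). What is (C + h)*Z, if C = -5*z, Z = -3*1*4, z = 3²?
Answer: 540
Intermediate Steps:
z = 9
Z = -12 (Z = -3*4 = -12)
C = -45 (C = -5*9 = -45)
h = 0 (h = -4 + 4 = 0)
(C + h)*Z = (-45 + 0)*(-12) = -45*(-12) = 540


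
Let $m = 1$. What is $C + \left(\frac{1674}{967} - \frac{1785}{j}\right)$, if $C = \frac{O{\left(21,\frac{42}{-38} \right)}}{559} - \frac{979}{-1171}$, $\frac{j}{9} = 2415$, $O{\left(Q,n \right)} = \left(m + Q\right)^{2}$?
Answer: $\frac{439059352756}{131028425541} \approx 3.3509$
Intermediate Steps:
$O{\left(Q,n \right)} = \left(1 + Q\right)^{2}$
$j = 21735$ ($j = 9 \cdot 2415 = 21735$)
$C = \frac{1114025}{654589}$ ($C = \frac{\left(1 + 21\right)^{2}}{559} - \frac{979}{-1171} = 22^{2} \cdot \frac{1}{559} - - \frac{979}{1171} = 484 \cdot \frac{1}{559} + \frac{979}{1171} = \frac{484}{559} + \frac{979}{1171} = \frac{1114025}{654589} \approx 1.7019$)
$C + \left(\frac{1674}{967} - \frac{1785}{j}\right) = \frac{1114025}{654589} + \left(\frac{1674}{967} - \frac{1785}{21735}\right) = \frac{1114025}{654589} + \left(1674 \cdot \frac{1}{967} - \frac{17}{207}\right) = \frac{1114025}{654589} + \left(\frac{1674}{967} - \frac{17}{207}\right) = \frac{1114025}{654589} + \frac{330079}{200169} = \frac{439059352756}{131028425541}$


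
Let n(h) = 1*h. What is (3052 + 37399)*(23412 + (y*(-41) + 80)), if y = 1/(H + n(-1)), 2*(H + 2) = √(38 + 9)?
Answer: 10433121920/11 - 3316982*√47/11 ≈ 9.4640e+8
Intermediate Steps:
n(h) = h
H = -2 + √47/2 (H = -2 + √(38 + 9)/2 = -2 + √47/2 ≈ 1.4278)
y = 1/(-3 + √47/2) (y = 1/((-2 + √47/2) - 1) = 1/(-3 + √47/2) ≈ 2.3374)
(3052 + 37399)*(23412 + (y*(-41) + 80)) = (3052 + 37399)*(23412 + ((12/11 + 2*√47/11)*(-41) + 80)) = 40451*(23412 + ((-492/11 - 82*√47/11) + 80)) = 40451*(23412 + (388/11 - 82*√47/11)) = 40451*(257920/11 - 82*√47/11) = 10433121920/11 - 3316982*√47/11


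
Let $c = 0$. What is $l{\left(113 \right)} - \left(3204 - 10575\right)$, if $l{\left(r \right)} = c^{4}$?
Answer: $7371$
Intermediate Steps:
$l{\left(r \right)} = 0$ ($l{\left(r \right)} = 0^{4} = 0$)
$l{\left(113 \right)} - \left(3204 - 10575\right) = 0 - \left(3204 - 10575\right) = 0 - -7371 = 0 + 7371 = 7371$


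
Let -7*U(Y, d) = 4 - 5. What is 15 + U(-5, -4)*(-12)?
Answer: 93/7 ≈ 13.286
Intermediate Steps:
U(Y, d) = 1/7 (U(Y, d) = -(4 - 5)/7 = -1/7*(-1) = 1/7)
15 + U(-5, -4)*(-12) = 15 + (1/7)*(-12) = 15 - 12/7 = 93/7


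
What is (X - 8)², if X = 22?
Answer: 196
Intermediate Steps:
(X - 8)² = (22 - 8)² = 14² = 196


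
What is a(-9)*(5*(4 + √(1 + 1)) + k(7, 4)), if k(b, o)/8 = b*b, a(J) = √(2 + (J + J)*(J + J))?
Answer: √326*(412 + 5*√2) ≈ 7566.5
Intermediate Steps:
a(J) = √(2 + 4*J²) (a(J) = √(2 + (2*J)*(2*J)) = √(2 + 4*J²))
k(b, o) = 8*b² (k(b, o) = 8*(b*b) = 8*b²)
a(-9)*(5*(4 + √(1 + 1)) + k(7, 4)) = √(2 + 4*(-9)²)*(5*(4 + √(1 + 1)) + 8*7²) = √(2 + 4*81)*(5*(4 + √2) + 8*49) = √(2 + 324)*((20 + 5*√2) + 392) = √326*(412 + 5*√2)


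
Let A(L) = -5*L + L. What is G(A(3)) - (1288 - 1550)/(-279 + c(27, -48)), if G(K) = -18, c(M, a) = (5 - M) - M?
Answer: -3083/164 ≈ -18.799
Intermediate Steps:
c(M, a) = 5 - 2*M
A(L) = -4*L
G(A(3)) - (1288 - 1550)/(-279 + c(27, -48)) = -18 - (1288 - 1550)/(-279 + (5 - 2*27)) = -18 - (-262)/(-279 + (5 - 54)) = -18 - (-262)/(-279 - 49) = -18 - (-262)/(-328) = -18 - (-262)*(-1)/328 = -18 - 1*131/164 = -18 - 131/164 = -3083/164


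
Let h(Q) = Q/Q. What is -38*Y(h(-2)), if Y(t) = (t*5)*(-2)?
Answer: 380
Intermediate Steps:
h(Q) = 1
Y(t) = -10*t (Y(t) = (5*t)*(-2) = -10*t)
-38*Y(h(-2)) = -(-380) = -38*(-10) = 380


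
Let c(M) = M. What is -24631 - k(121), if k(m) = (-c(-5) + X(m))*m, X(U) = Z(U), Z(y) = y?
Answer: -39877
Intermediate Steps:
X(U) = U
k(m) = m*(5 + m) (k(m) = (-1*(-5) + m)*m = (5 + m)*m = m*(5 + m))
-24631 - k(121) = -24631 - 121*(5 + 121) = -24631 - 121*126 = -24631 - 1*15246 = -24631 - 15246 = -39877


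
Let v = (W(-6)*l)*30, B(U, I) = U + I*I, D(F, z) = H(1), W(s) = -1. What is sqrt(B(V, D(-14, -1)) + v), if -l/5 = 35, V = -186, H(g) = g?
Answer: sqrt(5065) ≈ 71.169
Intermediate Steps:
D(F, z) = 1
l = -175 (l = -5*35 = -175)
B(U, I) = U + I**2
v = 5250 (v = -1*(-175)*30 = 175*30 = 5250)
sqrt(B(V, D(-14, -1)) + v) = sqrt((-186 + 1**2) + 5250) = sqrt((-186 + 1) + 5250) = sqrt(-185 + 5250) = sqrt(5065)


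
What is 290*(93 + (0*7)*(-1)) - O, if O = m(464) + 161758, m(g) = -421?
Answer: -134367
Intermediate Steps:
O = 161337 (O = -421 + 161758 = 161337)
290*(93 + (0*7)*(-1)) - O = 290*(93 + (0*7)*(-1)) - 1*161337 = 290*(93 + 0*(-1)) - 161337 = 290*(93 + 0) - 161337 = 290*93 - 161337 = 26970 - 161337 = -134367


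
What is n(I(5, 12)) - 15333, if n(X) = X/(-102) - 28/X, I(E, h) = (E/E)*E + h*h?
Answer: -233055991/15198 ≈ -15335.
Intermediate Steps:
I(E, h) = E + h² (I(E, h) = 1*E + h² = E + h²)
n(X) = -28/X - X/102 (n(X) = X*(-1/102) - 28/X = -X/102 - 28/X = -28/X - X/102)
n(I(5, 12)) - 15333 = (-28/(5 + 12²) - (5 + 12²)/102) - 15333 = (-28/(5 + 144) - (5 + 144)/102) - 15333 = (-28/149 - 1/102*149) - 15333 = (-28*1/149 - 149/102) - 15333 = (-28/149 - 149/102) - 15333 = -25057/15198 - 15333 = -233055991/15198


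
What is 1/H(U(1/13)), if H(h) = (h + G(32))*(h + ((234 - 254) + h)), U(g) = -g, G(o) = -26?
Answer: 169/88818 ≈ 0.0019028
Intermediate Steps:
H(h) = (-26 + h)*(-20 + 2*h) (H(h) = (h - 26)*(h + ((234 - 254) + h)) = (-26 + h)*(h + (-20 + h)) = (-26 + h)*(-20 + 2*h))
1/H(U(1/13)) = 1/(520 - (-72)/13 + 2*(-1/13)**2) = 1/(520 - (-72)/13 + 2*(-1*1/13)**2) = 1/(520 - 72*(-1/13) + 2*(-1/13)**2) = 1/(520 + 72/13 + 2*(1/169)) = 1/(520 + 72/13 + 2/169) = 1/(88818/169) = 169/88818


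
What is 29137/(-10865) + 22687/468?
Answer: 232858139/5084820 ≈ 45.795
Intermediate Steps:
29137/(-10865) + 22687/468 = 29137*(-1/10865) + 22687*(1/468) = -29137/10865 + 22687/468 = 232858139/5084820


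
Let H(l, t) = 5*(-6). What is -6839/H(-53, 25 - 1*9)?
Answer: 6839/30 ≈ 227.97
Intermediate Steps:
H(l, t) = -30
-6839/H(-53, 25 - 1*9) = -6839/(-30) = -6839*(-1/30) = 6839/30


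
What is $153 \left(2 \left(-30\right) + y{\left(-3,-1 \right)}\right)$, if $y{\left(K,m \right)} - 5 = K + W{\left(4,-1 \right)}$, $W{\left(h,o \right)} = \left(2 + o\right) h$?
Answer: $-8262$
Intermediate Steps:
$W{\left(h,o \right)} = h \left(2 + o\right)$
$y{\left(K,m \right)} = 9 + K$ ($y{\left(K,m \right)} = 5 + \left(K + 4 \left(2 - 1\right)\right) = 5 + \left(K + 4 \cdot 1\right) = 5 + \left(K + 4\right) = 5 + \left(4 + K\right) = 9 + K$)
$153 \left(2 \left(-30\right) + y{\left(-3,-1 \right)}\right) = 153 \left(2 \left(-30\right) + \left(9 - 3\right)\right) = 153 \left(-60 + 6\right) = 153 \left(-54\right) = -8262$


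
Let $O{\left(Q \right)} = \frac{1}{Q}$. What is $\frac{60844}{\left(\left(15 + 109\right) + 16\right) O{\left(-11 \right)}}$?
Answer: $- \frac{23903}{5} \approx -4780.6$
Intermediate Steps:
$\frac{60844}{\left(\left(15 + 109\right) + 16\right) O{\left(-11 \right)}} = \frac{60844}{\left(\left(15 + 109\right) + 16\right) \frac{1}{-11}} = \frac{60844}{\left(124 + 16\right) \left(- \frac{1}{11}\right)} = \frac{60844}{140 \left(- \frac{1}{11}\right)} = \frac{60844}{- \frac{140}{11}} = 60844 \left(- \frac{11}{140}\right) = - \frac{23903}{5}$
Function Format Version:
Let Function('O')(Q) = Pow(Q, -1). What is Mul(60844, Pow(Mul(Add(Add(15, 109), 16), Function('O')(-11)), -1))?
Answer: Rational(-23903, 5) ≈ -4780.6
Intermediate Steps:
Mul(60844, Pow(Mul(Add(Add(15, 109), 16), Function('O')(-11)), -1)) = Mul(60844, Pow(Mul(Add(Add(15, 109), 16), Pow(-11, -1)), -1)) = Mul(60844, Pow(Mul(Add(124, 16), Rational(-1, 11)), -1)) = Mul(60844, Pow(Mul(140, Rational(-1, 11)), -1)) = Mul(60844, Pow(Rational(-140, 11), -1)) = Mul(60844, Rational(-11, 140)) = Rational(-23903, 5)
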